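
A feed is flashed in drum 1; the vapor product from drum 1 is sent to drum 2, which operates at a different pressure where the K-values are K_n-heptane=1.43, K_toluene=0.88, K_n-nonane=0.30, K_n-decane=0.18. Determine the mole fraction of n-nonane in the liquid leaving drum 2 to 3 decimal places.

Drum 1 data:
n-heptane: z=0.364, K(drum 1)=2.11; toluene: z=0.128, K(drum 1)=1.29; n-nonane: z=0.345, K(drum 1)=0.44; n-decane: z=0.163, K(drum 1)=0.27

Drum 1:
Rachford–Rice: g(ψ₁) = Σ zᵢ(Kᵢ−1)/(1+ψ₁(Kᵢ−1)) = 0.
g(0) = ΣzᵢKᵢ − 1 = 0.129 and g(1) = 1 − Σzᵢ/Kᵢ = -0.660, so a root lies in (0, 1).
Newton iteration, ψ₁⁰ = 0.41:
  ψ₁ = 0.410: g = -0.1097, g' = -0.580 → ψ₁ = 0.221
  ψ₁ = 0.221: g = -0.0028, g' = -0.563 → ψ₁ = 0.216
Converged at ψ₁ = 0.216.
Drum-1 compositions:
  n-heptane: x = 0.294, y = 0.620
  toluene: x = 0.120, y = 0.155
  n-nonane: x = 0.392, y = 0.173
  n-decane: x = 0.193, y = 0.052
Drum-2 feed = drum-1 vapor: z₂ = (0.6197, 0.1554, 0.1726, 0.0522).
Drum 2:
Newton iteration, ψ₂⁰ = 0.5:
  ψ₂ = 0.500: g = -0.0590, g' = -0.381 → ψ₂ = 0.345
  ψ₂ = 0.345: g = -0.0065, g' = -0.305 → ψ₂ = 0.324
Converged at ψ₂ = 0.324.
  n-heptane: x = 0.544, y = 0.778
  toluene: x = 0.162, y = 0.142
  n-nonane: x = 0.223, y = 0.067
  n-decane: x = 0.071, y = 0.013

x_n-nonane (drum 2) = 0.223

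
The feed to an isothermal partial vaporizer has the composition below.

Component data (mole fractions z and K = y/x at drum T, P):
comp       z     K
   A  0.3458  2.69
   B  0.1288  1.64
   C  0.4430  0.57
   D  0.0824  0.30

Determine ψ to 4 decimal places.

Newton iteration, ψ⁰ = 0.53:
  ψ = 0.5300: g = 0.03141, g' = -0.5437 → ψ = 0.5878
  ψ = 0.5878: g = 0.00015, g' = -0.5397 → ψ = 0.5881
Converged at ψ = 0.5881.

ψ = 0.5881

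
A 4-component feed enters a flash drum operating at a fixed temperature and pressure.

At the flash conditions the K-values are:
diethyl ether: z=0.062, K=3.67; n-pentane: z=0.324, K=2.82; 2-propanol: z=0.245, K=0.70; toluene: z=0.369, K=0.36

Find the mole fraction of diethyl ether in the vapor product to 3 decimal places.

y_diethyl ether = 0.106

Material balance + equilibrium reduce to Σ zᵢ(Kᵢ−1)/(1+ψ(Kᵢ−1)) = 0.
Check two-phase: ΣzᵢKᵢ = 1.446 > 1 and Σzᵢ/Kᵢ = 1.507 > 1, so g(0) = 0.446 > 0 and g(1) = -0.507 < 0.
Iterate (Newton) starting at ψ = 0.51:
  ψ = 0.510: g = -0.0615, g' = -0.732 → ψ = 0.426
  ψ = 0.426: g = 0.0006, g' = -0.752 → ψ = 0.427
Converged at ψ = 0.427.
Compositions from xᵢ = zᵢ/(1+ψ(Kᵢ−1)), yᵢ = Kᵢxᵢ:
  diethyl ether: x = 0.029, y = 0.106
  n-pentane: x = 0.182, y = 0.514
  2-propanol: x = 0.281, y = 0.197
  toluene: x = 0.508, y = 0.183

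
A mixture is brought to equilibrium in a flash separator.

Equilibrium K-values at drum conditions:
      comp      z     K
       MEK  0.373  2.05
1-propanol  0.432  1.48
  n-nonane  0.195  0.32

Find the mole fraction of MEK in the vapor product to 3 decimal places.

y_MEK = 0.392

Newton iteration, β⁰ = 0.5:
  β = 0.500: g = 0.2231, g' = -0.449 → β = 0.997
  β = 0.997: g = -0.0806, g' = -1.015 → β = 0.918
  β = 0.918: g = -0.0095, g' = -0.793 → β = 0.906
Converged at β = 0.906.
Compositions from xᵢ = zᵢ/(1+β(Kᵢ−1)), yᵢ = Kᵢxᵢ:
  MEK: x = 0.191, y = 0.392
  1-propanol: x = 0.301, y = 0.446
  n-nonane: x = 0.508, y = 0.162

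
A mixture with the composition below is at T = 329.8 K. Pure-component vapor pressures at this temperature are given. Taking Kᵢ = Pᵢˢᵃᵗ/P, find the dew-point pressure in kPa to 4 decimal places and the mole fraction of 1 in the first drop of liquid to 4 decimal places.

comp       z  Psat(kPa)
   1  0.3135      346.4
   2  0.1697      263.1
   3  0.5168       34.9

Pdew = 61.1320 kPa, x_1 = 0.0553

At the dew point ψ → 1, so Σzᵢ/Kᵢ = 1 with Kᵢ = Pᵢˢᵃᵗ/P ⇒ 1/P = Σzᵢ/Pᵢˢᵃᵗ.
1/P = 0.3135/346.4 + 0.1697/263.1 + 0.5168/34.9 = 0.0163580 ⇒ P = 61.1320 kPa
xᵢ = zᵢP/Pᵢˢᵃᵗ ⇒ x_1 = 0.3135·61.1320/346.4 = 0.0553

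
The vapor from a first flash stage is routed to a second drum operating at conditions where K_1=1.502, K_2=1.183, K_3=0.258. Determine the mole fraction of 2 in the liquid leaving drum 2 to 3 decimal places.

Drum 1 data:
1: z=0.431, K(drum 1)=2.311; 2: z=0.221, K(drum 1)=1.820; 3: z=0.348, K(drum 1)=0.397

Drum 1:
Material balance + equilibrium reduce to Σ zᵢ(Kᵢ−1)/(1+ψ₁(Kᵢ−1)) = 0.
g(0) = ΣzᵢKᵢ − 1 = 0.536 and g(1) = 1 − Σzᵢ/Kᵢ = -0.185, so a root lies in (0, 1).
Newton–Raphson from ψ₁ = 0.5:
  ψ₁ = 0.500: g = 0.1694, g' = -0.604 → ψ₁ = 0.780
  ψ₁ = 0.780: g = -0.0065, g' = -0.688 → ψ₁ = 0.771
Converged at ψ₁ = 0.771.
Drum-1 compositions:
  1: x = 0.214, y = 0.495
  2: x = 0.135, y = 0.246
  3: x = 0.650, y = 0.258
Drum-2 feed = drum-1 vapor: z₂ = (0.4954, 0.2464, 0.2581).
Drum 2:
Let ψ₂ = V/F and solve Σ zᵢ(Kᵢ−1)/(1+ψ₂(Kᵢ−1)) = 0.
Check two-phase: ΣzᵢKᵢ = 1.102 > 1 and Σzᵢ/Kᵢ = 1.539 > 1, so g(0) = 0.102 > 0 and g(1) = -0.539 < 0.
Newton iteration, ψ₂⁰ = 0.5:
  ψ₂ = 0.500: g = -0.0644, g' = -0.446 → ψ₂ = 0.356
  ψ₂ = 0.356: g = -0.0068, g' = -0.359 → ψ₂ = 0.337
  ψ₂ = 0.337: g = -0.0001, g' = -0.351 → ψ₂ = 0.336
Converged at ψ₂ = 0.336.
  1: x = 0.424, y = 0.637
  2: x = 0.232, y = 0.275
  3: x = 0.344, y = 0.089

x_2 (drum 2) = 0.232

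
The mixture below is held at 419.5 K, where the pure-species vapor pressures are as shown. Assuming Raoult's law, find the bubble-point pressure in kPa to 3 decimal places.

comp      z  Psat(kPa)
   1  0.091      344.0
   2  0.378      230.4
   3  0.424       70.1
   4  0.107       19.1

At the bubble point ψ → 0, so ΣzᵢKᵢ = 1 with Kᵢ = Pᵢˢᵃᵗ/P ⇒ P = ΣzᵢPᵢˢᵃᵗ.
P = 0.091·344.0 + 0.378·230.4 + 0.424·70.1 + 0.107·19.1 = 150.161 kPa

Pbub = 150.161 kPa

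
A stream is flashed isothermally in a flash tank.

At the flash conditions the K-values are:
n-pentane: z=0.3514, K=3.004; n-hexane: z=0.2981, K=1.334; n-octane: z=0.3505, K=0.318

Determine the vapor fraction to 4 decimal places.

Iterate (Newton) starting at ψ = 0.5:
  ψ = 0.5000: g = 0.07434, g' = -0.7519 → ψ = 0.5989
  ψ = 0.5989: g = -0.00103, g' = -0.7805 → ψ = 0.5975
Converged at ψ = 0.5975.

ψ = 0.5975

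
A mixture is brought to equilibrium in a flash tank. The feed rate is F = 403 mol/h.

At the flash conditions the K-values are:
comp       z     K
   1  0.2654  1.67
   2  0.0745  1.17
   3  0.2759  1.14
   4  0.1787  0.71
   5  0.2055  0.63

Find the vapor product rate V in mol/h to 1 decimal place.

V = 281.8 mol/h

Newton–Raphson from ψ = 0.59:
  ψ = 0.5900: g = 0.01484, g' = -0.1355 → ψ = 0.6995
  ψ = 0.6995: g = -0.00003, g' = -0.1363 → ψ = 0.6993
Converged at ψ = 0.6993.
Then V = ψ·F = 0.6993·403 = 281.8 mol/h and L = F − V = 121.2 mol/h.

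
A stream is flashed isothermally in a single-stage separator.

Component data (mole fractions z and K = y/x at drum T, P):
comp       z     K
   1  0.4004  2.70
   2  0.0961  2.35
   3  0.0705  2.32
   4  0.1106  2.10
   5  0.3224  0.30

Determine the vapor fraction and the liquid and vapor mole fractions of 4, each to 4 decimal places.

ψ = 0.7519, x_4 = 0.0605, y_4 = 0.1271

Newton–Raphson from ψ = 0.47:
  ψ = 0.4700: g = 0.25903, g' = -0.8789 → ψ = 0.7647
  ψ = 0.7647: g = -0.01348, g' = -1.0626 → ψ = 0.7520
  ψ = 0.7520: g = -0.00014, g' = -1.0414 → ψ = 0.7519
Converged at ψ = 0.7519.
Compositions from xᵢ = zᵢ/(1+ψ(Kᵢ−1)), yᵢ = Kᵢxᵢ:
  1: x = 0.1758, y = 0.4745
  2: x = 0.0477, y = 0.1121
  3: x = 0.0354, y = 0.0821
  4: x = 0.0605, y = 0.1271
  5: x = 0.6806, y = 0.2042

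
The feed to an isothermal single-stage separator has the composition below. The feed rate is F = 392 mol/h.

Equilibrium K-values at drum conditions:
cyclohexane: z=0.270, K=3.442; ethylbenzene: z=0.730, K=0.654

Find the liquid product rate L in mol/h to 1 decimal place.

L = 203.3 mol/h

Iterate (Newton) starting at ψ = 0.5:
  ψ = 0.500: g = -0.0086, g' = -0.454 → ψ = 0.481
Converged at ψ = 0.481.
Then V = ψ·F = 0.4814·392 = 188.7 mol/h and L = F − V = 203.3 mol/h.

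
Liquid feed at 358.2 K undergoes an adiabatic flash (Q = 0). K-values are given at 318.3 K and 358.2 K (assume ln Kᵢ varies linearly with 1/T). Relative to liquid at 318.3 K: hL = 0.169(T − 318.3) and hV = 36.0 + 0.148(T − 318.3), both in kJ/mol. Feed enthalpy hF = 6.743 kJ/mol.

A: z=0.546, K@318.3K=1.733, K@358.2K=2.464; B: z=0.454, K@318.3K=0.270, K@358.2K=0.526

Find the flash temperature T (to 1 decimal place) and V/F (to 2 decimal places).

Adiabatic flash: solve Rachford–Rice at each trial T, then check hF = ψ·hV(T) + (1−ψ)·hL(T).
  T = 318.3 K: K = (1.733, 0.270), RR gives ψ = 0.129, H_out = 4.629 kJ/mol
  T = 358.2 K: K = (2.464, 0.526), RR gives ψ = 0.842, H_out = 36.342 kJ/mol
  T = 338.2 K: K = (2.087, 0.384), RR gives ψ = 0.469, H_out = 20.042 kJ/mol
  T = 328.2 K: K = (1.906, 0.323), RR gives ψ = 0.306, H_out = 12.628 kJ/mol
  T = 323.2 K: K = (1.818, 0.296), RR gives ψ = 0.220, H_out = 8.732 kJ/mol
  T = 320.8 K: K = (1.776, 0.283), RR gives ψ = 0.176, H_out = 6.767 kJ/mol
  T = 319.6 K: K = (1.755, 0.277), RR gives ψ = 0.154, H_out = 5.753 kJ/mol
Linear interpolation between T = 319.6 (H_out = 5.753) and T = 320.8 (H_out = 6.767) on hF = 6.743 gives T ≈ 320.8 K, at which ψ = 0.18.

T = 320.8 K, V/F = 0.18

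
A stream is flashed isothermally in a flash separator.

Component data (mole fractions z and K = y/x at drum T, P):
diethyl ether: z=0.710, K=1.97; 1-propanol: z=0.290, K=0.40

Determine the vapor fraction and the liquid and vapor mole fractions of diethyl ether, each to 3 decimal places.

Let ψ = V/F and solve Σ zᵢ(Kᵢ−1)/(1+ψ(Kᵢ−1)) = 0.
Feasibility: ΣzᵢKᵢ = 1.515, Σzᵢ/Kᵢ = 1.085 — both > 1, two phases present.
Binary case is linear: z₁(K₁−1)(1+ψ(K₂−1)) + z₂(K₂−1)(1+ψ(K₁−1)) = 0
⇒ ψ = [z₁(K₁−1)+z₂(K₂−1)] / [−(K₁−1)(K₂−1)] = 0.5147/0.5820 = 0.884
Compositions from xᵢ = zᵢ/(1+ψ(Kᵢ−1)), yᵢ = Kᵢxᵢ:
  diethyl ether: x = 0.382, y = 0.753
  1-propanol: x = 0.618, y = 0.247

ψ = 0.884, x_diethyl ether = 0.382, y_diethyl ether = 0.753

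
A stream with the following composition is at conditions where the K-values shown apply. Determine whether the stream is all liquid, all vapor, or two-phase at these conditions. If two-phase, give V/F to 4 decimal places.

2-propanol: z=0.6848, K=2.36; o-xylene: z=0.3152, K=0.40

two-phase, V/F = 0.9096

ΣzᵢKᵢ = 1.7422; Σzᵢ/Kᵢ = 1.0782.
Both exceed 1, so a two-phase solution exists.
Binary case is linear: z₁(K₁−1)(1+ψ(K₂−1)) + z₂(K₂−1)(1+ψ(K₁−1)) = 0
⇒ ψ = [z₁(K₁−1)+z₂(K₂−1)] / [−(K₁−1)(K₂−1)] = 0.74221/0.81600 = 0.9096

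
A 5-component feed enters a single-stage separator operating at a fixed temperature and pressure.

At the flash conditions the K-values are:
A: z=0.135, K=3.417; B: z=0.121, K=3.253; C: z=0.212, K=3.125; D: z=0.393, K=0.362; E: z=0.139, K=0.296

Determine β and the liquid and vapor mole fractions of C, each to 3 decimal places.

β = 0.476, x_C = 0.105, y_C = 0.329

Material balance + equilibrium reduce to Σ zᵢ(Kᵢ−1)/(1+β(Kᵢ−1)) = 0.
Feasibility: ΣzᵢKᵢ = 1.701, Σzᵢ/Kᵢ = 1.700 — both > 1, two phases present.
Iterate (Newton) starting at β = 0.43:
  β = 0.430: g = 0.0480, g' = -1.055 → β = 0.476
Converged at β = 0.476.
Compositions from xᵢ = zᵢ/(1+β(Kᵢ−1)), yᵢ = Kᵢxᵢ:
  A: x = 0.063, y = 0.215
  B: x = 0.058, y = 0.190
  C: x = 0.105, y = 0.329
  D: x = 0.564, y = 0.204
  E: x = 0.209, y = 0.062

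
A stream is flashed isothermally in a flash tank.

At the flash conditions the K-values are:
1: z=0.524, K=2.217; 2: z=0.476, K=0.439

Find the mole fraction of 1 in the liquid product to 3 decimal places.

Binary case is linear: z₁(K₁−1)(1+ψ(K₂−1)) + z₂(K₂−1)(1+ψ(K₁−1)) = 0
⇒ ψ = [z₁(K₁−1)+z₂(K₂−1)] / [−(K₁−1)(K₂−1)] = 0.3707/0.6827 = 0.543
Compositions from xᵢ = zᵢ/(1+ψ(Kᵢ−1)), yᵢ = Kᵢxᵢ:
  1: x = 0.316, y = 0.700
  2: x = 0.684, y = 0.300

x_1 = 0.316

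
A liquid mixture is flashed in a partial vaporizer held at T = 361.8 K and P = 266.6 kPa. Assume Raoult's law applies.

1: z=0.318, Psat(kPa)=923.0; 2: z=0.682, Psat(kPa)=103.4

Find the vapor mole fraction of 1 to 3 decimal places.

Raoult's law: Kᵢ = Pᵢˢᵃᵗ/P = Pᵢˢᵃᵗ/266.6.
  K_1 = 923.0/266.6 = 3.46212, K_2 = 103.4/266.6 = 0.38785
Material balance + equilibrium reduce to Σ zᵢ(Kᵢ−1)/(1+V/F(Kᵢ−1)) = 0.
Feasibility: ΣzᵢKᵢ = 1.365, Σzᵢ/Kᵢ = 1.850 — both > 1, two phases present.
Binary case is linear: z₁(K₁−1)(1+V/F(K₂−1)) + z₂(K₂−1)(1+V/F(K₁−1)) = 0
⇒ V/F = [z₁(K₁−1)+z₂(K₂−1)] / [−(K₁−1)(K₂−1)] = 0.3655/1.5072 = 0.242
Compositions from xᵢ = zᵢ/(1+V/F(Kᵢ−1)), yᵢ = Kᵢxᵢ:
  1: x = 0.199, y = 0.689
  2: x = 0.801, y = 0.311

y_1 = 0.689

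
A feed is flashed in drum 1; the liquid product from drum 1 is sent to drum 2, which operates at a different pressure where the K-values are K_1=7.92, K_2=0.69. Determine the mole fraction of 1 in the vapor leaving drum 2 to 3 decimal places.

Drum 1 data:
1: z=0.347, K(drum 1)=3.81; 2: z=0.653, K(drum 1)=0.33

y_1 (drum 2) = 0.340

Drum 1:
Newton–Raphson from ψ₁ = 0.5:
  ψ₁ = 0.500: g = -0.2525, g' = -1.137 → ψ₁ = 0.278
  ψ₁ = 0.278: g = 0.0100, g' = -1.307 → ψ₁ = 0.285
  ψ₁ = 0.285: g = 0.0001, g' = -1.292 → ψ₁ = 0.286
Converged at ψ₁ = 0.286.
Drum-1 compositions:
  1: x = 0.193, y = 0.734
  2: x = 0.807, y = 0.266
Drum-2 feed = drum-1 liquid: z₂ = (0.1925, 0.8075).
Drum 2:
Rachford–Rice: g(ψ₂) = Σ zᵢ(Kᵢ−1)/(1+ψ₂(Kᵢ−1)) = 0.
Feasibility: ΣzᵢKᵢ = 2.082, Σzᵢ/Kᵢ = 1.195 — both > 1, two phases present.
Binary case is linear: z₁(K₁−1)(1+ψ₂(K₂−1)) + z₂(K₂−1)(1+ψ₂(K₁−1)) = 0
⇒ ψ₂ = [z₁(K₁−1)+z₂(K₂−1)] / [−(K₁−1)(K₂−1)] = 1.0820/2.1452 = 0.504
  1: x = 0.043, y = 0.340
  2: x = 0.957, y = 0.660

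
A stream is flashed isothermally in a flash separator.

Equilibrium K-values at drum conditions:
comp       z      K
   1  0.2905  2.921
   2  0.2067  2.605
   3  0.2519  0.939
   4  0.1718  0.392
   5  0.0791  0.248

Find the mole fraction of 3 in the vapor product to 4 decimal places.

Iterate (Newton) starting at ψ = 0.5:
  ψ = 0.5000: g = 0.20745, g' = -0.6898 → ψ = 0.8007
  ψ = 0.8007: g = -0.00419, g' = -0.7932 → ψ = 0.7955
  ψ = 0.7955: g = -0.00002, g' = -0.7867 → ψ = 0.7954
Converged at ψ = 0.7954.
Compositions from xᵢ = zᵢ/(1+ψ(Kᵢ−1)), yᵢ = Kᵢxᵢ:
  1: x = 0.1149, y = 0.3357
  2: x = 0.0908, y = 0.2365
  3: x = 0.2647, y = 0.2486
  4: x = 0.3327, y = 0.1304
  5: x = 0.1968, y = 0.0488

y_3 = 0.2486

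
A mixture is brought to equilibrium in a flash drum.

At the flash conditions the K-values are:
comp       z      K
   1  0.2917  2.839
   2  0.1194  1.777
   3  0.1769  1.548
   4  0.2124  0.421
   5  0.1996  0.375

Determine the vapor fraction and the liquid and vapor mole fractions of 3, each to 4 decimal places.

ψ = 0.6049, x_3 = 0.1329, y_3 = 0.2057

Newton iteration, ψ⁰ = 0.37:
  ψ = 0.3700: g = 0.15310, g' = -0.6768 → ψ = 0.5962
  ψ = 0.5962: g = 0.00570, g' = -0.6525 → ψ = 0.6049
Converged at ψ = 0.6049.
Compositions from xᵢ = zᵢ/(1+ψ(Kᵢ−1)), yᵢ = Kᵢxᵢ:
  1: x = 0.1381, y = 0.3920
  2: x = 0.0812, y = 0.1443
  3: x = 0.1329, y = 0.2057
  4: x = 0.3269, y = 0.1376
  5: x = 0.3209, y = 0.1204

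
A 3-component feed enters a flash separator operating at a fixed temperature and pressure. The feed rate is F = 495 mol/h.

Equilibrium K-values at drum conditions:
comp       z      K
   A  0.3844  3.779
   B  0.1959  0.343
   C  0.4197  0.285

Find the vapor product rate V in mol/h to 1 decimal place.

Let ψ = V/F and solve Σ zᵢ(Kᵢ−1)/(1+ψ(Kᵢ−1)) = 0.
Check two-phase: ΣzᵢKᵢ = 1.6395 > 1 and Σzᵢ/Kᵢ = 2.1455 > 1, so g(0) = 0.6395 > 0 and g(1) = -1.1455 < 0.
Iterate (Newton) starting at ψ = 0.67:
  ψ = 0.6700: g = -0.43268, g' = -1.4229 → ψ = 0.3659
  ψ = 0.3659: g = -0.04619, g' = -1.2699 → ψ = 0.3295
  ψ = 0.3295: g = 0.00075, g' = -1.3138 → ψ = 0.3301
Converged at ψ = 0.3301.
Then V = ψ·F = 0.3301·495 = 163.4 mol/h and L = F − V = 331.6 mol/h.

V = 163.4 mol/h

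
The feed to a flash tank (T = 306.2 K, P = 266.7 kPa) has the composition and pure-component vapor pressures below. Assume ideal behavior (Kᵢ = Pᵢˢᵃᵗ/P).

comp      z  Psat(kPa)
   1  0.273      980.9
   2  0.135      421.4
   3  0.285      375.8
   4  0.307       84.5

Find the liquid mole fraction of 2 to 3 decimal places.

x_2 = 0.096

Raoult's law: Kᵢ = Pᵢˢᵃᵗ/P = Pᵢˢᵃᵗ/266.7.
  K_1 = 980.9/266.7 = 3.67792, K_2 = 421.4/266.7 = 1.58005, K_3 = 375.8/266.7 = 1.40907, K_4 = 84.5/266.7 = 0.31684
Rachford–Rice: g(ψ) = Σ zᵢ(Kᵢ−1)/(1+ψ(Kᵢ−1)) = 0.
Check two-phase: ΣzᵢKᵢ = 1.716 > 1 and Σzᵢ/Kᵢ = 1.331 > 1, so g(0) = 0.716 > 0 and g(1) = -0.331 < 0.
Newton iteration, ψ⁰ = 0.59:
  ψ = 0.590: g = 0.0843, g' = -0.752 → ψ = 0.702
  ψ = 0.702: g = -0.0029, g' = -0.817 → ψ = 0.698
Converged at ψ = 0.698.
Compositions from xᵢ = zᵢ/(1+ψ(Kᵢ−1)), yᵢ = Kᵢxᵢ:
  1: x = 0.095, y = 0.350
  2: x = 0.096, y = 0.152
  3: x = 0.222, y = 0.312
  4: x = 0.587, y = 0.186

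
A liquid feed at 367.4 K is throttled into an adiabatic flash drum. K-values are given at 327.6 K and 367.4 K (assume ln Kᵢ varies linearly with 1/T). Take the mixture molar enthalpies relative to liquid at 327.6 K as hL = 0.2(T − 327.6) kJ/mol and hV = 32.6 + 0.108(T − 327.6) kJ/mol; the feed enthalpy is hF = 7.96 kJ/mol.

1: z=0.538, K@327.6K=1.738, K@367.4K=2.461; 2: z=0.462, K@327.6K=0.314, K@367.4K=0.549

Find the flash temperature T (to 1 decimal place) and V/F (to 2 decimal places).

Adiabatic flash: solve Rachford–Rice at each trial T, then check hF = ψ·hV(T) + (1−ψ)·hL(T).
  T = 327.6 K: K = (1.738, 0.314), RR gives ψ = 0.158, H_out = 5.159 kJ/mol
  T = 367.4 K: K = (2.461, 0.549), RR gives ψ = 0.877, H_out = 33.330 kJ/mol
  T = 347.5 K: K = (2.089, 0.422), RR gives ψ = 0.506, H_out = 19.559 kJ/mol
  T = 337.6 K: K = (1.911, 0.366), RR gives ψ = 0.341, H_out = 12.817 kJ/mol
  T = 332.6 K: K = (1.824, 0.339), RR gives ψ = 0.254, H_out = 9.150 kJ/mol
  T = 330.1 K: K = (1.781, 0.327), RR gives ψ = 0.207, H_out = 7.204 kJ/mol
  T = 331.4 K: K = (1.803, 0.333), RR gives ψ = 0.232, H_out = 8.227 kJ/mol
Linear interpolation between T = 330.1 (H_out = 7.204) and T = 331.4 (H_out = 8.227) on hF = 7.96 gives T ≈ 331.1 K, at which ψ = 0.23.

T = 331.1 K, V/F = 0.23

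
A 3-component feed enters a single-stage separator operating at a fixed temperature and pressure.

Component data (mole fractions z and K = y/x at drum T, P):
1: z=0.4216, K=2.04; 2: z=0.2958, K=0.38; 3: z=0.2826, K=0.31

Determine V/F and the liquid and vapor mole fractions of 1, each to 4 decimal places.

Material balance + equilibrium reduce to Σ zᵢ(Kᵢ−1)/(1+V/F(Kᵢ−1)) = 0.
Feasibility: ΣzᵢKᵢ = 1.0601, Σzᵢ/Kᵢ = 1.8967 — both > 1, two phases present.
Newton–Raphson from V/F = 0.5:
  V/F = 0.5000: g = -0.27503, g' = -0.7498 → V/F = 0.1332
  V/F = 0.1332: g = -0.02952, g' = -0.6500 → V/F = 0.0878
  V/F = 0.0878: g = 0.00026, g' = -0.6625 → V/F = 0.0882
Converged at V/F = 0.0882.
Compositions from xᵢ = zᵢ/(1+V/F(Kᵢ−1)), yᵢ = Kᵢxᵢ:
  1: x = 0.3862, y = 0.7878
  2: x = 0.3129, y = 0.1189
  3: x = 0.3009, y = 0.0933

V/F = 0.0882, x_1 = 0.3862, y_1 = 0.7878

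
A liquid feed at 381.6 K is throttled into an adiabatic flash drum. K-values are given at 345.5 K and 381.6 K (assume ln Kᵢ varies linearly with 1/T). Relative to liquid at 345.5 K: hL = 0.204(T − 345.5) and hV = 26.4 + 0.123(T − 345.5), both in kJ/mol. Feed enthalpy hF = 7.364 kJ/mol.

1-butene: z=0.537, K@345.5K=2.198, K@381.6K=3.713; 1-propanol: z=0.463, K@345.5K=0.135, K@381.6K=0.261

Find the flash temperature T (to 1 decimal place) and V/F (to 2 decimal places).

Adiabatic flash: solve Rachford–Rice at each trial T, then check hF = ψ·hV(T) + (1−ψ)·hL(T).
  T = 345.5 K: K = (2.198, 0.135), RR gives ψ = 0.234, H_out = 6.186 kJ/mol
  T = 381.6 K: K = (3.713, 0.261), RR gives ψ = 0.556, H_out = 20.417 kJ/mol
  T = 363.6 K: K = (2.896, 0.191), RR gives ψ = 0.420, H_out = 14.155 kJ/mol
  T = 354.6 K: K = (2.534, 0.161), RR gives ψ = 0.339, H_out = 10.544 kJ/mol
  T = 350.1 K: K = (2.364, 0.148), RR gives ψ = 0.291, H_out = 8.507 kJ/mol
  T = 347.8 K: K = (2.280, 0.141), RR gives ψ = 0.264, H_out = 7.382 kJ/mol
Linear interpolation between T = 345.5 (H_out = 6.186) and T = 347.8 (H_out = 7.382) on hF = 7.364 gives T ≈ 347.8 K, at which ψ = 0.26.

T = 347.8 K, V/F = 0.26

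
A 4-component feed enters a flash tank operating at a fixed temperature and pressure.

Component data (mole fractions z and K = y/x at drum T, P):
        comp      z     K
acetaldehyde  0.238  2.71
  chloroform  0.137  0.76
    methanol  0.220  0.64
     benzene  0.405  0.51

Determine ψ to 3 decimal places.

ψ = 0.137

Rachford–Rice: g(ψ) = Σ zᵢ(Kᵢ−1)/(1+ψ(Kᵢ−1)) = 0.
Feasibility: ΣzᵢKᵢ = 1.096, Σzᵢ/Kᵢ = 1.406 — both > 1, two phases present.
Iterate (Newton) starting at ψ = 0.5:
  ψ = 0.500: g = -0.1774, g' = -0.425 → ψ = 0.083
  ψ = 0.083: g = 0.0343, g' = -0.678 → ψ = 0.134
  ψ = 0.134: g = 0.0017, g' = -0.612 → ψ = 0.136
Converged at ψ = 0.137.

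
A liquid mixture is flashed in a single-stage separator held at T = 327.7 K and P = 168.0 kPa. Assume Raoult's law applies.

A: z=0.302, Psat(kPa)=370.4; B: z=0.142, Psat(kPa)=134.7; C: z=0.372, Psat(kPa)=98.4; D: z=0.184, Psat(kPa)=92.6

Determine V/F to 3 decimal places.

Raoult's law: Kᵢ = Pᵢˢᵃᵗ/P = Pᵢˢᵃᵗ/168.0.
  K_A = 370.4/168.0 = 2.20476, K_B = 134.7/168.0 = 0.80179, K_C = 98.4/168.0 = 0.58571, K_D = 92.6/168.0 = 0.55119
Material balance + equilibrium reduce to Σ zᵢ(Kᵢ−1)/(1+V/F(Kᵢ−1)) = 0.
g(0) = ΣzᵢKᵢ − 1 = 0.099 and g(1) = 1 − Σzᵢ/Kᵢ = -0.283, so a root lies in (0, 1).
Newton–Raphson from V/F = 0.5:
  V/F = 0.500: g = -0.1050, g' = -0.341 → V/F = 0.192
  V/F = 0.192: g = 0.0085, g' = -0.415 → V/F = 0.212
  V/F = 0.212: g = 0.0001, g' = -0.406 → V/F = 0.213
Converged at V/F = 0.213.

V/F = 0.213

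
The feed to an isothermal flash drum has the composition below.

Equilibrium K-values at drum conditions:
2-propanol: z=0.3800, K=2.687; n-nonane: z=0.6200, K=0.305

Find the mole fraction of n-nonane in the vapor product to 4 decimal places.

Rachford–Rice: g(β) = Σ zᵢ(Kᵢ−1)/(1+β(Kᵢ−1)) = 0.
g(0) = ΣzᵢKᵢ − 1 = 0.2102 and g(1) = 1 − Σzᵢ/Kᵢ = -1.1742, so a root lies in (0, 1).
Binary case is linear: z₁(K₁−1)(1+β(K₂−1)) + z₂(K₂−1)(1+β(K₁−1)) = 0
⇒ β = [z₁(K₁−1)+z₂(K₂−1)] / [−(K₁−1)(K₂−1)] = 0.21016/1.17247 = 0.1792
Compositions from xᵢ = zᵢ/(1+β(Kᵢ−1)), yᵢ = Kᵢxᵢ:
  2-propanol: x = 0.2918, y = 0.7840
  n-nonane: x = 0.7082, y = 0.2160

y_n-nonane = 0.2160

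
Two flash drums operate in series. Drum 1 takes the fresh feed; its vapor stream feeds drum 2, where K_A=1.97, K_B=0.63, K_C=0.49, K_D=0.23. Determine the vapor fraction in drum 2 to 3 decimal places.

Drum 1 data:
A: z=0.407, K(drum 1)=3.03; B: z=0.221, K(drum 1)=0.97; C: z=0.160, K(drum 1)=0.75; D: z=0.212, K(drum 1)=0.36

Drum 1:
Let ψ₁ = V/F and solve Σ zᵢ(Kᵢ−1)/(1+ψ₁(Kᵢ−1)) = 0.
Feasibility: ΣzᵢKᵢ = 1.644, Σzᵢ/Kᵢ = 1.164 — both > 1, two phases present.
Newton iteration, ψ₁⁰ = 0.5:
  ψ₁ = 0.500: g = 0.1581, g' = -0.614 → ψ₁ = 0.757
  ψ₁ = 0.757: g = 0.0062, g' = -0.603 → ψ₁ = 0.768
Converged at ψ₁ = 0.768.
Drum-1 compositions:
  A: x = 0.159, y = 0.482
  B: x = 0.226, y = 0.219
  C: x = 0.198, y = 0.148
  D: x = 0.417, y = 0.150
Drum-2 feed = drum-1 vapor: z₂ = (0.4821, 0.2194, 0.1485, 0.1500).
Drum 2:
Rachford–Rice: g(ψ₂) = Σ zᵢ(Kᵢ−1)/(1+ψ₂(Kᵢ−1)) = 0.
g(0) = ΣzᵢKᵢ − 1 = 0.195 and g(1) = 1 − Σzᵢ/Kᵢ = -0.548, so a root lies in (0, 1).
Iterate (Newton) starting at ψ₂ = 0.34:
  ψ₂ = 0.340: g = 0.0107, g' = -0.516 → ψ₂ = 0.361
Converged at ψ₂ = 0.361.
  A: x = 0.357, y = 0.704
  B: x = 0.253, y = 0.160
  C: x = 0.182, y = 0.089
  D: x = 0.208, y = 0.048

V/F (drum 2) = 0.361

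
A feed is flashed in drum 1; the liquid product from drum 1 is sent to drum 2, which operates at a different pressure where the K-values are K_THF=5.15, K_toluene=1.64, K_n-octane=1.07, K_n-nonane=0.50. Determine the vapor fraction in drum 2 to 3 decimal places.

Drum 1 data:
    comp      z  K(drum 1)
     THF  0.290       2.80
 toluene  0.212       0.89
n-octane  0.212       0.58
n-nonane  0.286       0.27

V/F (drum 2) = 0.845

Drum 1:
Material balance + equilibrium reduce to Σ zᵢ(Kᵢ−1)/(1+ψ₁(Kᵢ−1)) = 0.
g(0) = ΣzᵢKᵢ − 1 = 0.201 and g(1) = 1 − Σzᵢ/Kᵢ = -0.767, so a root lies in (0, 1).
Newton iteration, ψ₁⁰ = 0.34:
  ψ₁ = 0.340: g = -0.0820, g' = -0.685 → ψ₁ = 0.220
  ψ₁ = 0.220: g = 0.0030, g' = -0.746 → ψ₁ = 0.224
Converged at ψ₁ = 0.224.
Drum-1 compositions:
  THF: x = 0.207, y = 0.578
  toluene: x = 0.217, y = 0.193
  n-octane: x = 0.234, y = 0.136
  n-nonane: x = 0.342, y = 0.092
Drum-2 feed = drum-1 liquid: z₂ = (0.2066, 0.2174, 0.2340, 0.3420).
Drum 2:
Newton–Raphson from ψ₂ = 0.44:
  ψ₂ = 0.440: g = 0.2086, g' = -0.641 → ψ₂ = 0.765
  ψ₂ = 0.765: g = 0.0373, g' = -0.470 → ψ₂ = 0.845
Converged at ψ₂ = 0.845.
  THF: x = 0.046, y = 0.236
  toluene: x = 0.141, y = 0.231
  n-octane: x = 0.221, y = 0.236
  n-nonane: x = 0.592, y = 0.296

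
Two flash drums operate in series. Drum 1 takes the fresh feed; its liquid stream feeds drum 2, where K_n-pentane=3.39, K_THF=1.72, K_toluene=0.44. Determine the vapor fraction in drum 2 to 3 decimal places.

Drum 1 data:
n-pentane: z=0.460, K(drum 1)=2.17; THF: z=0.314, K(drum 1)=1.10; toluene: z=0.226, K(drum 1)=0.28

V/F (drum 2) = 0.623

Drum 1:
Rachford–Rice: g(ψ₁) = Σ zᵢ(Kᵢ−1)/(1+ψ₁(Kᵢ−1)) = 0.
Feasibility: ΣzᵢKᵢ = 1.407, Σzᵢ/Kᵢ = 1.305 — both > 1, two phases present.
Newton–Raphson from ψ₁ = 0.5:
  ψ₁ = 0.500: g = 0.1152, g' = -0.540 → ψ₁ = 0.714
  ψ₁ = 0.714: g = -0.0120, g' = -0.685 → ψ₁ = 0.696
Converged at ψ₁ = 0.696.
Drum-1 compositions:
  n-pentane: x = 0.254, y = 0.550
  THF: x = 0.294, y = 0.323
  toluene: x = 0.453, y = 0.127
Drum-2 feed = drum-1 liquid: z₂ = (0.2536, 0.2936, 0.4528).
Drum 2:
Rachford–Rice: g(ψ₂) = Σ zᵢ(Kᵢ−1)/(1+ψ₂(Kᵢ−1)) = 0.
Feasibility: ΣzᵢKᵢ = 1.564, Σzᵢ/Kᵢ = 1.275 — both > 1, two phases present.
Iterate (Newton) starting at ψ₂ = 0.5:
  ψ₂ = 0.500: g = 0.0793, g' = -0.657 → ψ₂ = 0.621
  ψ₂ = 0.621: g = 0.0014, g' = -0.641 → ψ₂ = 0.623
Converged at ψ₂ = 0.623.
  n-pentane: x = 0.102, y = 0.345
  THF: x = 0.203, y = 0.349
  toluene: x = 0.695, y = 0.306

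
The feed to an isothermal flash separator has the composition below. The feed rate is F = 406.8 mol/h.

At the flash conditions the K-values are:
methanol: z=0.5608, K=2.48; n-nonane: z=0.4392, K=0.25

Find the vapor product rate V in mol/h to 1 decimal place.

V = 183.5 mol/h

Material balance + equilibrium reduce to Σ zᵢ(Kᵢ−1)/(1+ψ(Kᵢ−1)) = 0.
Check two-phase: ΣzᵢKᵢ = 1.5006 > 1 and Σzᵢ/Kᵢ = 1.9829 > 1, so g(0) = 0.5006 > 0 and g(1) = -0.9829 < 0.
Binary case is linear: z₁(K₁−1)(1+ψ(K₂−1)) + z₂(K₂−1)(1+ψ(K₁−1)) = 0
⇒ ψ = [z₁(K₁−1)+z₂(K₂−1)] / [−(K₁−1)(K₂−1)] = 0.50058/1.11000 = 0.4510
Then V = ψ·F = 0.4510·406.8 = 183.5 mol/h and L = F − V = 223.3 mol/h.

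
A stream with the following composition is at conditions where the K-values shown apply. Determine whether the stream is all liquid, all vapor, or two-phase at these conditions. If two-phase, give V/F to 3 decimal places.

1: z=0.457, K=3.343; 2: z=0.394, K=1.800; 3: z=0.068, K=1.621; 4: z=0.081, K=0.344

all vapor

ΣzᵢKᵢ = 2.375; Σzᵢ/Kᵢ = 0.633.
Since Σzᵢ/Kᵢ < 1 the mixture is above its dew point — single vapor phase.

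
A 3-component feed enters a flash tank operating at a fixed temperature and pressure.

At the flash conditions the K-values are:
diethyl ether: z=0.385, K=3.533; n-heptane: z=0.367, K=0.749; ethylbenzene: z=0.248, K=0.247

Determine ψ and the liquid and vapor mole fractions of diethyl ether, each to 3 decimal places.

Material balance + equilibrium reduce to Σ zᵢ(Kᵢ−1)/(1+ψ(Kᵢ−1)) = 0.
Feasibility: ΣzᵢKᵢ = 1.696, Σzᵢ/Kᵢ = 1.603 — both > 1, two phases present.
Iterate (Newton) starting at ψ = 0.5:
  ψ = 0.500: g = 0.0254, g' = -0.873 → ψ = 0.529
Converged at ψ = 0.529.
Compositions from xᵢ = zᵢ/(1+ψ(Kᵢ−1)), yᵢ = Kᵢxᵢ:
  diethyl ether: x = 0.164, y = 0.581
  n-heptane: x = 0.423, y = 0.317
  ethylbenzene: x = 0.412, y = 0.102

ψ = 0.529, x_diethyl ether = 0.164, y_diethyl ether = 0.581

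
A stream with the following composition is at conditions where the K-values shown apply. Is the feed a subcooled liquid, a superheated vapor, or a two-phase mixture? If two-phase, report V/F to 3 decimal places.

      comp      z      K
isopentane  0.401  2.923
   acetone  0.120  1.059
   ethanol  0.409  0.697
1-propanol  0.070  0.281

ΣzᵢKᵢ = 1.604; Σzᵢ/Kᵢ = 1.086.
Both exceed 1, so a two-phase solution exists.
Let ψ = V/F and solve Σ zᵢ(Kᵢ−1)/(1+ψ(Kᵢ−1)) = 0.
Newton–Raphson from ψ = 0.5:
  ψ = 0.500: g = 0.1754, g' = -0.526 → ψ = 0.833
  ψ = 0.833: g = 0.0117, g' = -0.512 → ψ = 0.856
Converged at ψ = 0.856.

two-phase, V/F = 0.856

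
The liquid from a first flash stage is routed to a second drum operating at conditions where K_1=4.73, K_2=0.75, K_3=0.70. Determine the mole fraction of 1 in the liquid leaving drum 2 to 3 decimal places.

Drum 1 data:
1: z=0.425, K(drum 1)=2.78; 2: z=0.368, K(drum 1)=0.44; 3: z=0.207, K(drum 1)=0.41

Drum 1:
Let ψ₁ = V/F and solve Σ zᵢ(Kᵢ−1)/(1+ψ₁(Kᵢ−1)) = 0.
g(0) = ΣzᵢKᵢ − 1 = 0.428 and g(1) = 1 − Σzᵢ/Kᵢ = -0.494, so a root lies in (0, 1).
Iterate (Newton) starting at ψ₁ = 0.5:
  ψ₁ = 0.500: g = -0.0592, g' = -0.745 → ψ₁ = 0.421
Converged at ψ₁ = 0.421.
Drum-1 compositions:
  1: x = 0.243, y = 0.675
  2: x = 0.482, y = 0.212
  3: x = 0.275, y = 0.113
Drum-2 feed = drum-1 liquid: z₂ = (0.2428, 0.4817, 0.2755).
Drum 2:
Material balance + equilibrium reduce to Σ zᵢ(Kᵢ−1)/(1+ψ₂(Kᵢ−1)) = 0.
Feasibility: ΣzᵢKᵢ = 1.703, Σzᵢ/Kᵢ = 1.087 — both > 1, two phases present.
Newton–Raphson from ψ₂ = 0.5:
  ψ₂ = 0.500: g = 0.0813, g' = -0.485 → ψ₂ = 0.668
  ψ₂ = 0.668: g = 0.0117, g' = -0.360 → ψ₂ = 0.700
  ψ₂ = 0.700: g = 0.0003, g' = -0.343 → ψ₂ = 0.701
Converged at ψ₂ = 0.701.
  1: x = 0.067, y = 0.318
  2: x = 0.584, y = 0.438
  3: x = 0.349, y = 0.244

x_1 (drum 2) = 0.067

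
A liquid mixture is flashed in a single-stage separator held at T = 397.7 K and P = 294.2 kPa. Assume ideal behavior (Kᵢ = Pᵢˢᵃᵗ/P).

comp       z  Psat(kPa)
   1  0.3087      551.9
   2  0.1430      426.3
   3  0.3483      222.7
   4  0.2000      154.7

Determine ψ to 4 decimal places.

Raoult's law: Kᵢ = Pᵢˢᵃᵗ/P = Pᵢˢᵃᵗ/294.2.
  K_1 = 551.9/294.2 = 1.875935, K_2 = 426.3/294.2 = 1.449014, K_3 = 222.7/294.2 = 0.756968, K_4 = 154.7/294.2 = 0.525833
Rachford–Rice: g(ψ) = Σ zᵢ(Kᵢ−1)/(1+ψ(Kᵢ−1)) = 0.
g(0) = ΣzᵢKᵢ − 1 = 0.1551 and g(1) = 1 − Σzᵢ/Kᵢ = -0.1037, so a root lies in (0, 1).
Newton iteration, ψ⁰ = 0.55:
  ψ = 0.5500: g = 0.00798, g' = -0.2361 → ψ = 0.5838
Converged at ψ = 0.5838.

ψ = 0.5838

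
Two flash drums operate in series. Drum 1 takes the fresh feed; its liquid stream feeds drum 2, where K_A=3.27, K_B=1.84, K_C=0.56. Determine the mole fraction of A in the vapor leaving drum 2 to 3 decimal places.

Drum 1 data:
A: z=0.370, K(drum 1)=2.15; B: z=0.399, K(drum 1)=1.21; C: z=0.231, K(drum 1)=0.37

y_A (drum 2) = 0.219

Drum 1:
Material balance + equilibrium reduce to Σ zᵢ(Kᵢ−1)/(1+ψ₁(Kᵢ−1)) = 0.
g(0) = ΣzᵢKᵢ − 1 = 0.364 and g(1) = 1 − Σzᵢ/Kᵢ = -0.126, so a root lies in (0, 1).
Iterate (Newton) starting at ψ₁ = 0.65:
  ψ₁ = 0.650: g = 0.0708, g' = -0.437 → ψ₁ = 0.812
  ψ₁ = 0.812: g = -0.0063, g' = -0.528 → ψ₁ = 0.800
Converged at ψ₁ = 0.800.
Drum-1 compositions:
  A: x = 0.193, y = 0.414
  B: x = 0.342, y = 0.413
  C: x = 0.466, y = 0.172
Drum-2 feed = drum-1 liquid: z₂ = (0.1927, 0.3416, 0.4657).
Drum 2:
Iterate (Newton) starting at ψ₂ = 0.31:
  ψ₂ = 0.310: g = 0.2472, g' = -0.615 → ψ₂ = 0.712
  ψ₂ = 0.712: g = 0.0484, g' = -0.431 → ψ₂ = 0.824
  ψ₂ = 0.824: g = 0.0004, g' = -0.427 → ψ₂ = 0.825
Converged at ψ₂ = 0.825.
  A: x = 0.067, y = 0.219
  B: x = 0.202, y = 0.371
  C: x = 0.731, y = 0.409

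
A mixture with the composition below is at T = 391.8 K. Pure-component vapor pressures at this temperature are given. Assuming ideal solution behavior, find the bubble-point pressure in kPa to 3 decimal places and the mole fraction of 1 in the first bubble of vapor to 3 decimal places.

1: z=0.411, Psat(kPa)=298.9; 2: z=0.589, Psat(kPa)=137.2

At the bubble point ψ → 0, so ΣzᵢKᵢ = 1 with Kᵢ = Pᵢˢᵃᵗ/P ⇒ P = ΣzᵢPᵢˢᵃᵗ.
P = 0.411·298.9 + 0.589·137.2 = 203.659 kPa
yᵢ = zᵢPᵢˢᵃᵗ/P ⇒ y_1 = 0.411·298.9/203.659 = 0.603

Pbub = 203.659 kPa, y_1 = 0.603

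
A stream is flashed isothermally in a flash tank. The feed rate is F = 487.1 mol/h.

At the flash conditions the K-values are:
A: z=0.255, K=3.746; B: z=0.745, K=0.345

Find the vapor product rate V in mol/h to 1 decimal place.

V = 57.5 mol/h

Rachford–Rice: g(V/F) = Σ zᵢ(Kᵢ−1)/(1+V/F(Kᵢ−1)) = 0.
g(0) = ΣzᵢKᵢ − 1 = 0.212 and g(1) = 1 − Σzᵢ/Kᵢ = -1.227, so a root lies in (0, 1).
Binary case is linear: z₁(K₁−1)(1+V/F(K₂−1)) + z₂(K₂−1)(1+V/F(K₁−1)) = 0
⇒ V/F = [z₁(K₁−1)+z₂(K₂−1)] / [−(K₁−1)(K₂−1)] = 0.2123/1.7986 = 0.118
Then V = V/F·F = 0.1180·487.1 = 57.5 mol/h and L = F − V = 429.6 mol/h.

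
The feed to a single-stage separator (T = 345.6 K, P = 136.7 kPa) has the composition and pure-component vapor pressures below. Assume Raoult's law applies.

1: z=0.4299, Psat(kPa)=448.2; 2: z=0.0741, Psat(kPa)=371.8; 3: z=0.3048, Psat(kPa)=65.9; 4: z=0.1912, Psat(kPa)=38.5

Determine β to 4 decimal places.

β = 0.6066

Raoult's law: Kᵢ = Pᵢˢᵃᵗ/P = Pᵢˢᵃᵗ/136.7.
  K_1 = 448.2/136.7 = 3.278713, K_2 = 371.8/136.7 = 2.719824, K_3 = 65.9/136.7 = 0.482078, K_4 = 38.5/136.7 = 0.281639
Newton–Raphson from β = 0.5:
  β = 0.5000: g = 0.09906, g' = -0.9402 → β = 0.6054
  β = 0.6054: g = 0.00114, g' = -0.9293 → β = 0.6066
Converged at β = 0.6066.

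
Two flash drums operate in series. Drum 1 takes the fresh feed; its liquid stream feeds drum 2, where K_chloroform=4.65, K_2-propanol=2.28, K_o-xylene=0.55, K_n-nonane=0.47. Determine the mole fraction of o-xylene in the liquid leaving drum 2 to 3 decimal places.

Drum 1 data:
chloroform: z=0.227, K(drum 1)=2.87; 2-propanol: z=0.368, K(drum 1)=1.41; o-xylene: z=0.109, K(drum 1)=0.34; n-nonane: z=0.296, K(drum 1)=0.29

x_o-xylene (drum 2) = 0.195

Drum 1:
Iterate (Newton) starting at ψ₁ = 0.5:
  ψ₁ = 0.500: g = -0.0886, g' = -0.719 → ψ₁ = 0.377
  ψ₁ = 0.377: g = -0.0029, g' = -0.682 → ψ₁ = 0.372
Converged at ψ₁ = 0.372.
Drum-1 compositions:
  chloroform: x = 0.134, y = 0.384
  2-propanol: x = 0.319, y = 0.450
  o-xylene: x = 0.145, y = 0.049
  n-nonane: x = 0.402, y = 0.117
Drum-2 feed = drum-1 liquid: z₂ = (0.1338, 0.3192, 0.1445, 0.4024).
Drum 2:
Rachford–Rice: g(ψ₂) = Σ zᵢ(Kᵢ−1)/(1+ψ₂(Kᵢ−1)) = 0.
g(0) = ΣzᵢKᵢ − 1 = 0.619 and g(1) = 1 − Σzᵢ/Kᵢ = -0.288, so a root lies in (0, 1).
Newton iteration, ψ₂⁰ = 0.5:
  ψ₂ = 0.500: g = 0.0479, g' = -0.676 → ψ₂ = 0.571
  ψ₂ = 0.571: g = 0.0011, g' = -0.647 → ψ₂ = 0.573
Converged at ψ₂ = 0.573.
  chloroform: x = 0.043, y = 0.201
  2-propanol: x = 0.184, y = 0.420
  o-xylene: x = 0.195, y = 0.107
  n-nonane: x = 0.578, y = 0.272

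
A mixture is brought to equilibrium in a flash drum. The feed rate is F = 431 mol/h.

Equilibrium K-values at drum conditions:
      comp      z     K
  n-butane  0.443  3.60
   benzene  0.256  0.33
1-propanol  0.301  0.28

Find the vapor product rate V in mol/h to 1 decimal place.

V = 181.4 mol/h

Let ψ = V/F and solve Σ zᵢ(Kᵢ−1)/(1+ψ(Kᵢ−1)) = 0.
Check two-phase: ΣzᵢKᵢ = 1.764 > 1 and Σzᵢ/Kᵢ = 1.974 > 1, so g(0) = 0.764 > 0 and g(1) = -0.974 < 0.
Newton iteration, ψ⁰ = 0.5:
  ψ = 0.500: g = -0.0958, g' = -1.207 → ψ = 0.421
Converged at ψ = 0.421.
Then V = ψ·F = 0.4210·431 = 181.4 mol/h and L = F − V = 249.6 mol/h.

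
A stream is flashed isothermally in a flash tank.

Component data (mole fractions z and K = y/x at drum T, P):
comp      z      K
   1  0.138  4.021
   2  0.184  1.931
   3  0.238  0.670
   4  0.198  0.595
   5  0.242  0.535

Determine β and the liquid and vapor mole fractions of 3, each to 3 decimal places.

Iterate (Newton) starting at β = 0.5:
  β = 0.500: g = -0.0583, g' = -0.451 → β = 0.371
  β = 0.371: g = 0.0041, g' = -0.523 → β = 0.379
Converged at β = 0.379.
Compositions from xᵢ = zᵢ/(1+β(Kᵢ−1)), yᵢ = Kᵢxᵢ:
  1: x = 0.064, y = 0.259
  2: x = 0.136, y = 0.263
  3: x = 0.272, y = 0.182
  4: x = 0.234, y = 0.139
  5: x = 0.294, y = 0.157

β = 0.379, x_3 = 0.272, y_3 = 0.182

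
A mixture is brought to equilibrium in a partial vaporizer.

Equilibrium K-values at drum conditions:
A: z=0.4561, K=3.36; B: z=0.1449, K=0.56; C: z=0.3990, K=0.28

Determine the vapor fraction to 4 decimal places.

Let ψ = V/F and solve Σ zᵢ(Kᵢ−1)/(1+ψ(Kᵢ−1)) = 0.
Check two-phase: ΣzᵢKᵢ = 1.7254 > 1 and Σzᵢ/Kᵢ = 1.8195 > 1, so g(0) = 0.7254 > 0 and g(1) = -0.8195 < 0.
Newton–Raphson from ψ = 0.59:
  ψ = 0.5900: g = -0.13563, g' = -1.1202 → ψ = 0.4689
  ψ = 0.4689: g = -0.00309, g' = -1.0884 → ψ = 0.4661
Converged at ψ = 0.4661.

ψ = 0.4661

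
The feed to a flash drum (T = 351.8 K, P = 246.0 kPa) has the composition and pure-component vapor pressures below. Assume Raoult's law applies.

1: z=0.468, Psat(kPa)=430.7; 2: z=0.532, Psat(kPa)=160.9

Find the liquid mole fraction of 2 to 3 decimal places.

x_2 = 0.685

Raoult's law: Kᵢ = Pᵢˢᵃᵗ/P = Pᵢˢᵃᵗ/246.0.
  K_1 = 430.7/246.0 = 1.75081, K_2 = 160.9/246.0 = 0.65407
Rachford–Rice: g(V/F) = Σ zᵢ(Kᵢ−1)/(1+V/F(Kᵢ−1)) = 0.
g(0) = ΣzᵢKᵢ − 1 = 0.167 and g(1) = 1 − Σzᵢ/Kᵢ = -0.081, so a root lies in (0, 1).
Newton–Raphson from V/F = 0.37:
  V/F = 0.370: g = 0.0639, g' = -0.245 → V/F = 0.631
  V/F = 0.631: g = 0.0031, g' = -0.226 → V/F = 0.644
Converged at V/F = 0.644.
Compositions from xᵢ = zᵢ/(1+V/F(Kᵢ−1)), yᵢ = Kᵢxᵢ:
  1: x = 0.315, y = 0.552
  2: x = 0.685, y = 0.448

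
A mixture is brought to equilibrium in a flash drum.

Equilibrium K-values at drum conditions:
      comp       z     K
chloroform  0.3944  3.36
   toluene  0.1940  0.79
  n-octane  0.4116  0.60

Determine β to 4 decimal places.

Iterate (Newton) starting at β = 0.38:
  β = 0.3800: g = 0.25229, g' = -0.7122 → β = 0.7342
  β = 0.7342: g = 0.05934, g' = -0.4381 → β = 0.8697
  β = 0.8697: g = 0.00263, g' = -0.4034 → β = 0.8762
Converged at β = 0.8762.

β = 0.8762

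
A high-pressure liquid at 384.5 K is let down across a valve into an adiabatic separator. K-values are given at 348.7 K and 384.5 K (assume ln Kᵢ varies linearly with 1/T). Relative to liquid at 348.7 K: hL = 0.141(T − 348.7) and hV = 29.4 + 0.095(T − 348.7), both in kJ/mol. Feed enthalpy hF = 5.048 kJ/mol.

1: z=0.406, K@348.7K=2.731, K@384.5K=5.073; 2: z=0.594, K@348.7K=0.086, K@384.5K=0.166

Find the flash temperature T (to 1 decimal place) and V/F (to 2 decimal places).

Adiabatic flash: solve Rachford–Rice at each trial T, then check hF = ψ·hV(T) + (1−ψ)·hL(T).
  T = 348.7 K: K = (2.731, 0.086), RR gives ψ = 0.101, H_out = 2.971 kJ/mol
  T = 384.5 K: K = (5.073, 0.166), RR gives ψ = 0.341, H_out = 14.511 kJ/mol
  T = 366.6 K: K = (3.779, 0.121), RR gives ψ = 0.248, H_out = 9.621 kJ/mol
  T = 357.6 K: K = (3.223, 0.103), RR gives ψ = 0.185, H_out = 6.622 kJ/mol
  T = 353.1 K: K = (2.967, 0.094), RR gives ψ = 0.146, H_out = 4.886 kJ/mol
  T = 355.4 K: K = (3.096, 0.098), RR gives ψ = 0.167, H_out = 5.798 kJ/mol
Linear interpolation between T = 353.1 (H_out = 4.886) and T = 355.4 (H_out = 5.798) on hF = 5.048 gives T ≈ 353.5 K, at which ψ = 0.15.

T = 353.5 K, V/F = 0.15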